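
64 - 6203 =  - 6139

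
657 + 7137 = 7794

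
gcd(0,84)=84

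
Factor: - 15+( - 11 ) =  - 26 = - 2^1*13^1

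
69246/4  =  17311 + 1/2 = 17311.50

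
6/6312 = 1/1052 = 0.00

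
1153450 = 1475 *782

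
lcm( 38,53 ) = 2014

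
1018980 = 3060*333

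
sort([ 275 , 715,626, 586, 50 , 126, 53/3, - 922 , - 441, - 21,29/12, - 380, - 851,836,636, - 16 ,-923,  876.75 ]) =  [ - 923,- 922, -851 ,- 441, - 380,-21 ,-16, 29/12,53/3 , 50 , 126,275, 586, 626, 636,715,836, 876.75]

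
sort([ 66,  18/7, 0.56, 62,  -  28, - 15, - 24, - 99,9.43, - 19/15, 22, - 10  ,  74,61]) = [ - 99, - 28, - 24 , - 15,-10,  -  19/15,0.56,18/7,9.43,  22, 61 , 62, 66, 74 ]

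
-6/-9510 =1/1585=0.00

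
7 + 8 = 15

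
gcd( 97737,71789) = 1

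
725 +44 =769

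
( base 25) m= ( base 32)M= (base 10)22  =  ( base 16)16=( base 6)34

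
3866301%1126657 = 486330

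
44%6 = 2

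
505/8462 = 505/8462  =  0.06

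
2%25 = 2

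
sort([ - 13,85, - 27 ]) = [ - 27,  -  13,85]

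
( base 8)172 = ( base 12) a2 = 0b1111010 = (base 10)122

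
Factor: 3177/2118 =2^(-1)*3^1 =3/2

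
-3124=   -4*781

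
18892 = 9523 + 9369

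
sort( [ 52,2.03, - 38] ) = [ - 38, 2.03, 52]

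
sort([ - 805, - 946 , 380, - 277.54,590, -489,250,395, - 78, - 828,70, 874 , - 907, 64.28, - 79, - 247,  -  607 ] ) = [ - 946,  -  907, - 828, - 805, - 607, - 489, - 277.54, - 247, - 79, - 78 , 64.28, 70,250,  380,  395 , 590, 874] 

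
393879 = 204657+189222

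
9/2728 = 9/2728 = 0.00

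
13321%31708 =13321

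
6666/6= 1111 = 1111.00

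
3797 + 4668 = 8465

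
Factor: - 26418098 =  - 2^1*7^1*373^1*5059^1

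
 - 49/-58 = 49/58 =0.84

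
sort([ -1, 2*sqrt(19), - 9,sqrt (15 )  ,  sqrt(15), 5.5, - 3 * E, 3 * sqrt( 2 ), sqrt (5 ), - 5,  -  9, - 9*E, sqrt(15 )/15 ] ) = [ - 9*E, - 9, - 9 , - 3  *  E,  -  5, - 1,sqrt(15)/15, sqrt( 5 ),  sqrt(15 ),sqrt ( 15 ) , 3  *sqrt( 2),5.5,  2*sqrt( 19)]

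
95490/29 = 3292  +  22/29 =3292.76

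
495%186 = 123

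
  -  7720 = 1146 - 8866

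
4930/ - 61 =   -  81 + 11/61 =-  80.82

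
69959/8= 8744 + 7/8 = 8744.88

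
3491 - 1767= 1724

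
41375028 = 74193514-32818486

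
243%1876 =243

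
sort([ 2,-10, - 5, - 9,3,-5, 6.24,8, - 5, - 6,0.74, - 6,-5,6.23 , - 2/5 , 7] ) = [ - 10, - 9, - 6, - 6, - 5, - 5,- 5, - 5, - 2/5, 0.74, 2 , 3,6.23,6.24, 7,  8 ]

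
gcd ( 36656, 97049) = 1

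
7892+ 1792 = 9684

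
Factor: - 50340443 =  - 19^1*2649497^1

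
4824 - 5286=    - 462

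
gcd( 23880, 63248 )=8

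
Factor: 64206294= 2^1*3^1*23^1 * 71^1*6553^1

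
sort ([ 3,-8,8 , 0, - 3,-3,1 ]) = [ - 8 ,  -  3, - 3,0,1, 3,8]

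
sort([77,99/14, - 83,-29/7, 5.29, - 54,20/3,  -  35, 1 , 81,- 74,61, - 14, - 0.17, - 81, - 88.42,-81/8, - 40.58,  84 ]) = [ - 88.42, - 83,-81,-74, - 54,-40.58, - 35,- 14 ,-81/8, -29/7,-0.17, 1, 5.29,20/3, 99/14,61, 77, 81, 84]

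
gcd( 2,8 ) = 2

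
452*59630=26952760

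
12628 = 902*14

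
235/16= 235/16=14.69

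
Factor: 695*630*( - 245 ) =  - 2^1 * 3^2*5^3*7^3*139^1 = - 107273250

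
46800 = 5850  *8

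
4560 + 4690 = 9250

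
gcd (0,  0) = 0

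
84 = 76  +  8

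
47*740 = 34780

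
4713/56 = 4713/56 = 84.16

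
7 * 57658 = 403606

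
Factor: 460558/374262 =491/399  =  3^( - 1 )*7^( - 1 ) * 19^( - 1 )*491^1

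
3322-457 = 2865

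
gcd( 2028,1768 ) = 52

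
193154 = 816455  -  623301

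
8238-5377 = 2861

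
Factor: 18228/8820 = 31/15=3^( - 1 )*5^( - 1)*31^1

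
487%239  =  9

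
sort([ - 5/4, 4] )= [ - 5/4,  4]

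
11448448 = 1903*6016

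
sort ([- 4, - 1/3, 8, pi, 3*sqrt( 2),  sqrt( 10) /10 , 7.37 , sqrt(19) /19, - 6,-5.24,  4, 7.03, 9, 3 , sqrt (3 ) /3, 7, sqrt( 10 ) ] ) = [ - 6 , - 5.24, - 4, - 1/3 , sqrt(19 )/19, sqrt(10 ) /10, sqrt(3 ) /3 , 3, pi, sqrt(10 ),4, 3*sqrt(2 ),7, 7.03,  7.37,8, 9 ]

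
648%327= 321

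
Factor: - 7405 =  - 5^1*1481^1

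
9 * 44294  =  398646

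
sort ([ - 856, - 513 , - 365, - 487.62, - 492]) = [ - 856, - 513, - 492, - 487.62, - 365 ] 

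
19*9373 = 178087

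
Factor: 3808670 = 2^1 * 5^1*380867^1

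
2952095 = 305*9679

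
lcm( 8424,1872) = 16848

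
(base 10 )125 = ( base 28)4D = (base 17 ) 76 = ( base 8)175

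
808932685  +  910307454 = 1719240139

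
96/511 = 96/511 =0.19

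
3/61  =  3/61 = 0.05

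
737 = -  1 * (  -  737) 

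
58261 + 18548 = 76809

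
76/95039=76/95039 = 0.00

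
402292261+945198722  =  1347490983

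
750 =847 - 97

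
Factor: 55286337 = 3^1*2063^1*8933^1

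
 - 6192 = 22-6214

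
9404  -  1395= 8009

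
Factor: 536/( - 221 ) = -2^3 *13^(  -  1)*17^( -1)*67^1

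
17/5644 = 1/332 = 0.00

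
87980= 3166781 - 3078801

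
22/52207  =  22/52207 = 0.00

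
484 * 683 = 330572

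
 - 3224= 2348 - 5572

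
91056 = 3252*28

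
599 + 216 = 815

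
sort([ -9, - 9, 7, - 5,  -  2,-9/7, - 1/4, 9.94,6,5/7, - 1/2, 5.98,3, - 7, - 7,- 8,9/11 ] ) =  [ - 9, - 9, - 8, - 7, - 7 , - 5, - 2 , - 9/7, - 1/2, - 1/4,5/7, 9/11, 3,5.98, 6, 7 , 9.94 ]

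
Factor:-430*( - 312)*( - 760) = -101961600 = -2^7*3^1 * 5^2 * 13^1*19^1* 43^1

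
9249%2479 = 1812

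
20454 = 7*2922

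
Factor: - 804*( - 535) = 430140 =2^2*3^1*5^1*67^1*107^1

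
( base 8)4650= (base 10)2472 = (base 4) 212220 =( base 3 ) 10101120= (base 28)348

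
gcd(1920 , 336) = 48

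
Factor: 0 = 0^1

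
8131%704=387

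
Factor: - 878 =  - 2^1*439^1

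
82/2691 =82/2691 = 0.03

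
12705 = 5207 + 7498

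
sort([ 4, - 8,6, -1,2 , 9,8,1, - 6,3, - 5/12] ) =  [-8, - 6, - 1,-5/12,1,2,3, 4,6,  8,9] 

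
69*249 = 17181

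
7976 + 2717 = 10693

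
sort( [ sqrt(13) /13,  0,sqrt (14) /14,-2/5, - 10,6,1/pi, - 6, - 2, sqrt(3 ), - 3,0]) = [-10,-6, - 3 ,-2, - 2/5,0,0  ,  sqrt (14 )/14, sqrt(13) /13 , 1/pi,sqrt(3 ),6 ]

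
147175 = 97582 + 49593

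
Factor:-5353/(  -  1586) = 2^(  -  1 )*13^(- 1)*53^1*61^( - 1 ) * 101^1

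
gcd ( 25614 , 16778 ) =2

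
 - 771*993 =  - 765603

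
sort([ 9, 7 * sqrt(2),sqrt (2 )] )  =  [ sqrt( 2 ), 9, 7 *sqrt(2)] 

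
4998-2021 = 2977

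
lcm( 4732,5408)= 37856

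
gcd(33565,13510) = 35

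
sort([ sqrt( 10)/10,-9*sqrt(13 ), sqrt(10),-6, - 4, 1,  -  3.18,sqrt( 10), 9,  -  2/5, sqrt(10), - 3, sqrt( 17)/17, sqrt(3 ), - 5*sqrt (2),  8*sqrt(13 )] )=[ - 9*sqrt(13), - 5*sqrt (2 ), - 6, - 4, -3.18, - 3, - 2/5, sqrt(17 ) /17, sqrt(10)/10, 1,sqrt( 3),sqrt(10),sqrt( 10),  sqrt(10 ), 9, 8 * sqrt( 13)]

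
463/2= 231+1/2 = 231.50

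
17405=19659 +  - 2254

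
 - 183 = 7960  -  8143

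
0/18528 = 0 =0.00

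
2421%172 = 13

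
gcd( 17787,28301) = 7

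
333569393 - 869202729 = -535633336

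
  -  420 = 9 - 429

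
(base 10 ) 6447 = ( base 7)24540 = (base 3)22211210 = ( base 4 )1210233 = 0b1100100101111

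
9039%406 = 107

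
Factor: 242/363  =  2^1*3^ ( - 1 ) = 2/3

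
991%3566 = 991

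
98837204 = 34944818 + 63892386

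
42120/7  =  6017 + 1/7 = 6017.14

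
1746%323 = 131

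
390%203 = 187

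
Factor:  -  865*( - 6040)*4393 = 2^3*5^2*23^1*151^1*173^1*191^1  =  22951667800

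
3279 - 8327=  - 5048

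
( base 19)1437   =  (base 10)8367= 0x20af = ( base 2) 10000010101111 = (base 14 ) 3099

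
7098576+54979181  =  62077757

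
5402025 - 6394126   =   - 992101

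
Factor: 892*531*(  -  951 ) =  - 2^2*3^3*59^1*223^1*317^1 = - 450443052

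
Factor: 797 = 797^1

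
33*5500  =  181500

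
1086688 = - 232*(-4684 )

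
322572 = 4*80643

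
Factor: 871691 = 53^1*16447^1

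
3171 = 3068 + 103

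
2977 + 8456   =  11433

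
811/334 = 811/334 = 2.43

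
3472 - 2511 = 961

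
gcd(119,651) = 7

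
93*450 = 41850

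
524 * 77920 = 40830080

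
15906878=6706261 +9200617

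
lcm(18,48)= 144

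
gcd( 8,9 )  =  1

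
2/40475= 2/40475=0.00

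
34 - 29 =5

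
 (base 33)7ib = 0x2024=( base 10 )8228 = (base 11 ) 6200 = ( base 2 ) 10000000100100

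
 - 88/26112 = - 11/3264 = - 0.00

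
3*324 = 972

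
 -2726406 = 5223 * (-522)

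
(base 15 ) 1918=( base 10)5423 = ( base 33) 4wb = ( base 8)12457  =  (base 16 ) 152f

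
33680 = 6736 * 5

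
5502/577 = 5502/577= 9.54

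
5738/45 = 127 + 23/45 = 127.51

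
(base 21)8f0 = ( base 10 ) 3843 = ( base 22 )7KF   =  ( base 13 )1998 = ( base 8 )7403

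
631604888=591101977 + 40502911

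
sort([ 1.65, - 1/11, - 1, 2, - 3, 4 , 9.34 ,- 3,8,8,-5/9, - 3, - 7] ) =[ - 7, - 3, - 3, - 3, - 1, - 5/9, - 1/11, 1.65, 2, 4, 8, 8,9.34]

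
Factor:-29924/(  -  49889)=2^2*7^(-1)*7127^(-1)*7481^1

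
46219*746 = 34479374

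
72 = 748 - 676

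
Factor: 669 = 3^1*223^1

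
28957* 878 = 25424246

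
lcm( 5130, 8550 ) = 25650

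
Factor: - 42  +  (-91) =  - 133 = - 7^1*19^1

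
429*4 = 1716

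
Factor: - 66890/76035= - 2^1 * 3^ ( -1) * 37^( - 1)*137^(  -  1)*6689^1 = - 13378/15207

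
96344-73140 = 23204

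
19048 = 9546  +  9502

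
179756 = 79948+99808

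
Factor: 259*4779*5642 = 2^1*3^4 * 7^2*13^1*31^1*37^1*59^1 = 6983447562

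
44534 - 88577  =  -44043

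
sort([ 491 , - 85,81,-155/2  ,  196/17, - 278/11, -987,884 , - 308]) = [ - 987, - 308,-85,  -  155/2, - 278/11,  196/17, 81, 491,884 ] 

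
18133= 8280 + 9853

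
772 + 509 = 1281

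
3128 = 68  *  46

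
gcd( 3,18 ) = 3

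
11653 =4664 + 6989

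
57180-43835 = 13345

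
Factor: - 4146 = -2^1 * 3^1*691^1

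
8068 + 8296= 16364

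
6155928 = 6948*886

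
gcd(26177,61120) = 1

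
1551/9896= 1551/9896 =0.16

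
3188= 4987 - 1799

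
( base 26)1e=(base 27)1D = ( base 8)50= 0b101000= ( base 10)40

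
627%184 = 75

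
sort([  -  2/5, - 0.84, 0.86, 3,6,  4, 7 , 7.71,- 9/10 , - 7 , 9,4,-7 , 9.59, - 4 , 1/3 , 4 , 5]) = [ - 7 , - 7 , - 4, - 9/10, - 0.84, - 2/5,  1/3,0.86,  3, 4,4, 4, 5,6 , 7, 7.71, 9, 9.59]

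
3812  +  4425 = 8237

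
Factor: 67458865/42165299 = 5^1*11^( - 1)*47^1*287059^1*3833209^( - 1)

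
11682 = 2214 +9468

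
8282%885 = 317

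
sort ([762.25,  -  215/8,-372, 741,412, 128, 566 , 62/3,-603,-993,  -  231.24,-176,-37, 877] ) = [-993,-603,-372, - 231.24,-176,- 37 ,- 215/8,62/3, 128,412, 566, 741, 762.25,877]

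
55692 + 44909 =100601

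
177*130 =23010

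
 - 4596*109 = - 500964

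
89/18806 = 89/18806 = 0.00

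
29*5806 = 168374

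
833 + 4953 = 5786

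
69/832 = 69/832 = 0.08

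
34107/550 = 62 + 7/550  =  62.01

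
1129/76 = 1129/76 = 14.86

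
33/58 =33/58 = 0.57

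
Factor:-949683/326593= - 3^1*7^1*41^1*1103^1*326593^( - 1) 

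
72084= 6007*12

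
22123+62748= 84871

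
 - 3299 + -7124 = - 10423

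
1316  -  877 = 439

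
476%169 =138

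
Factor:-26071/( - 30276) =31/36 = 2^( - 2 )  *  3^ ( - 2 )*31^1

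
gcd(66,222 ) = 6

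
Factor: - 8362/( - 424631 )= 2^1*19^(- 1 )*37^1*113^1* 22349^ ( - 1)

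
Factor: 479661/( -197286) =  - 637/262 =-2^( - 1)*7^2 *13^1 * 131^( - 1)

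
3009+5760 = 8769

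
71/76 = 71/76 = 0.93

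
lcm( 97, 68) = 6596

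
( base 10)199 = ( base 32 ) 67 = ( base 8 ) 307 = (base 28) 73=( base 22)91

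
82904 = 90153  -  7249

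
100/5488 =25/1372=0.02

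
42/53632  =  21/26816 = 0.00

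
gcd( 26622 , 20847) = 3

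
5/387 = 5/387 = 0.01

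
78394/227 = 78394/227 = 345.35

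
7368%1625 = 868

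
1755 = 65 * 27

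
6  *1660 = 9960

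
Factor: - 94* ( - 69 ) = 6486 = 2^1*3^1*23^1*47^1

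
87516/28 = 21879/7 = 3125.57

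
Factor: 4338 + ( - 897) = 3441  =  3^1*31^1*37^1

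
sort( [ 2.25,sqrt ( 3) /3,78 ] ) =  [sqrt( 3) /3,2.25,  78]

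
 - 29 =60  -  89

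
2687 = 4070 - 1383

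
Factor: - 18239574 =  -  2^1 * 3^1 * 3039929^1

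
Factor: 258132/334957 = 2^2*3^1 * 7^1 * 109^( - 1)  =  84/109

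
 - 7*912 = - 6384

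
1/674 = 1/674 = 0.00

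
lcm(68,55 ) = 3740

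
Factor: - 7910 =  - 2^1*5^1*7^1*113^1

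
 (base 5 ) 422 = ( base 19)5H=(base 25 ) 4c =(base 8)160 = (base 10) 112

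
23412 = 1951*12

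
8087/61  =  132 + 35/61 = 132.57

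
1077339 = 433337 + 644002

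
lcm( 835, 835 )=835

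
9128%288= 200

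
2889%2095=794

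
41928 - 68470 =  - 26542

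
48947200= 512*95600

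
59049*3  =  177147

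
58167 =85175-27008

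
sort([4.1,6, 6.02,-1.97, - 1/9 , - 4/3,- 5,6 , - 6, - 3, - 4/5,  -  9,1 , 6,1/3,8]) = [ - 9, - 6, - 5,  -  3, - 1.97, -4/3 , - 4/5, - 1/9  ,  1/3, 1,4.1, 6, 6,  6, 6.02 , 8 ]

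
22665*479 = 10856535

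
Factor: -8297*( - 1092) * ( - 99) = -2^2*3^3 * 7^1*11^1*13^1*8297^1=- 896972076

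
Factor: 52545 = 3^1*5^1*31^1*113^1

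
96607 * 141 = 13621587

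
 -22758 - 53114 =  - 75872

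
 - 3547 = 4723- 8270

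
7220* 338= 2440360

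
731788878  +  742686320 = 1474475198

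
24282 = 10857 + 13425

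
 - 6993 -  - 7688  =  695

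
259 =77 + 182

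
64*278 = 17792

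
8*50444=403552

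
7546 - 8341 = -795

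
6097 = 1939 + 4158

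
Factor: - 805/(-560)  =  2^( - 4 )*23^1 = 23/16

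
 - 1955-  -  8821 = 6866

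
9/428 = 9/428 = 0.02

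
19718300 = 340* 57995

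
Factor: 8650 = 2^1*5^2*173^1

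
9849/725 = 13 + 424/725 = 13.58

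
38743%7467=1408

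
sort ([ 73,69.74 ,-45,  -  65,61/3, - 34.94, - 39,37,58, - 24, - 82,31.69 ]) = [ - 82,  -  65, - 45, - 39,-34.94,  -  24 , 61/3,31.69,37 , 58,69.74,73 ] 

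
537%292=245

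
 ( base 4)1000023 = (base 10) 4107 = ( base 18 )cc3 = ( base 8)10013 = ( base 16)100B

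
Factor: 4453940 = 2^2 * 5^1* 43^1*5179^1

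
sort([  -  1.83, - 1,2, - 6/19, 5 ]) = [  -  1.83,  -  1, - 6/19, 2,5 ] 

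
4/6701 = 4/6701=0.00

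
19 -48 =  - 29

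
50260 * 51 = 2563260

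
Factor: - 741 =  - 3^1*13^1*19^1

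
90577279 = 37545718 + 53031561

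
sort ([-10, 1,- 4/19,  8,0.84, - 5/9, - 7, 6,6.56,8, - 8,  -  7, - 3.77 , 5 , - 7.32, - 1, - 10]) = [ -10, - 10 , - 8, -7.32, - 7, - 7, - 3.77,- 1, -5/9,- 4/19,0.84, 1,5 , 6,6.56,8, 8]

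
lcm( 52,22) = 572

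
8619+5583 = 14202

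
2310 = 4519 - 2209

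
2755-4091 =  - 1336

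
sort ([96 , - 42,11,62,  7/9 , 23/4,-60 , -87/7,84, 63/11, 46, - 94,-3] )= [  -  94,-60,  -  42, - 87/7, - 3, 7/9,63/11,  23/4, 11,46,62, 84 , 96] 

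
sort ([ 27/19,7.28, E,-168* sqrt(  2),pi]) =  [ - 168  *sqrt( 2),27/19, E , pi,7.28 ]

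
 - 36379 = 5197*( - 7)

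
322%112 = 98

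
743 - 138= 605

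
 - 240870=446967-687837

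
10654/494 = 5327/247 = 21.57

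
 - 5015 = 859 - 5874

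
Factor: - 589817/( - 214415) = 5^(-1 ) * 61^( - 1)*839^1= 839/305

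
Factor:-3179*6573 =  - 20895567= - 3^1*7^1*11^1*17^2 *313^1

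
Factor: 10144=2^5 * 317^1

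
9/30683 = 9/30683 = 0.00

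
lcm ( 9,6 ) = 18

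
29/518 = 29/518 = 0.06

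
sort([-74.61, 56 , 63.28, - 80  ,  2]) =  [ - 80 , - 74.61, 2, 56,63.28 ]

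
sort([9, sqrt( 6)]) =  [sqrt( 6 ), 9 ] 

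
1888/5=1888/5 = 377.60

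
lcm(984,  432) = 17712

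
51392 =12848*4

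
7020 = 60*117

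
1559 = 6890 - 5331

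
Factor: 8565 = 3^1 * 5^1* 571^1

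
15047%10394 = 4653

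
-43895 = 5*( - 8779) 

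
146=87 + 59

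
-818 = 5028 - 5846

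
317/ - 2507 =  - 1 + 2190/2507=- 0.13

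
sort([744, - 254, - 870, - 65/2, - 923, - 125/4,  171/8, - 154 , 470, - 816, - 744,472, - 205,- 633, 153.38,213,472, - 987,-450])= [ - 987 ,-923,  -  870, - 816, - 744,  -  633, - 450,-254, - 205,- 154, - 65/2, - 125/4,171/8,153.38,213,470,472,472,  744 ] 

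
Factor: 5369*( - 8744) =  - 46946536  =  - 2^3*7^1*13^1 * 59^1*1093^1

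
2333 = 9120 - 6787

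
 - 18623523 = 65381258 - 84004781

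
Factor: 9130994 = 2^1*4565497^1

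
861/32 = 26 + 29/32  =  26.91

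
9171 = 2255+6916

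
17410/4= 4352 + 1/2 = 4352.50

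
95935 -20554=75381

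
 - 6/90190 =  - 1+45092/45095 = - 0.00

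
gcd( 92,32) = 4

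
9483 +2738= 12221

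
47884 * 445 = 21308380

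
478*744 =355632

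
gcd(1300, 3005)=5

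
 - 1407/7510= - 1 + 6103/7510 =- 0.19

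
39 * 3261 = 127179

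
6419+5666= 12085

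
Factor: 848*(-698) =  - 2^5*53^1*349^1 = - 591904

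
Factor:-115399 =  - 115399^1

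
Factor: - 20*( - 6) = 120 = 2^3  *3^1 *5^1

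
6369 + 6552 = 12921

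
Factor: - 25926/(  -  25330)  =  87/85 = 3^1*5^( - 1)*17^(-1) *29^1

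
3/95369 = 3/95369= 0.00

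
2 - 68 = - 66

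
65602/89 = 737 + 9/89 = 737.10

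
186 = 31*6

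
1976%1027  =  949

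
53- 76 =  - 23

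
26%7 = 5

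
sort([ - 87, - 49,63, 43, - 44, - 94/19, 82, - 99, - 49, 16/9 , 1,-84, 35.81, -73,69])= [ - 99, - 87, - 84, - 73,-49, - 49, - 44, - 94/19, 1,  16/9, 35.81, 43,63,69 , 82 ]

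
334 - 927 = -593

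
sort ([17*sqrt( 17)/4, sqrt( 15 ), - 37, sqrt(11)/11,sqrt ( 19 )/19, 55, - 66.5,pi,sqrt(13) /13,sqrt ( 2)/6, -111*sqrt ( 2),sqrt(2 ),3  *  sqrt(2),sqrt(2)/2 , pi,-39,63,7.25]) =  [-111*sqrt( 2), - 66.5, - 39,-37,sqrt(19)/19,sqrt (2)/6, sqrt(13)/13,sqrt( 11)/11, sqrt(2 ) /2,sqrt( 2 ),pi,pi,  sqrt(15),3*sqrt (2),7.25,17*sqrt(17) /4,55 , 63]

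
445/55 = 8 + 1/11 = 8.09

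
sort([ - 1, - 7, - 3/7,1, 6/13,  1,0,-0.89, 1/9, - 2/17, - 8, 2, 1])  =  [-8, - 7, - 1, - 0.89, -3/7, - 2/17, 0, 1/9,6/13, 1 , 1,1, 2 ]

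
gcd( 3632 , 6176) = 16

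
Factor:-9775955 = -5^1*7^1*37^1 * 7549^1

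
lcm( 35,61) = 2135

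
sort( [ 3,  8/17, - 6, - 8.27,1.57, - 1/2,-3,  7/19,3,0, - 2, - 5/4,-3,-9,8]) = [ - 9,-8.27, - 6  , -3  ,-3,-2,-5/4, - 1/2,0 , 7/19,8/17,1.57,3 , 3, 8 ] 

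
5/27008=5/27008 = 0.00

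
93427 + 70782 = 164209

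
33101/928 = 33101/928 = 35.67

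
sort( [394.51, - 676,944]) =[ - 676, 394.51 , 944]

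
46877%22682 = 1513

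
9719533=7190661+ 2528872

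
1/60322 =1/60322 = 0.00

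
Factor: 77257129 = 17^1* 109^1 * 173^1 * 241^1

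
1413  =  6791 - 5378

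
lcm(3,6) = 6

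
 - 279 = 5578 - 5857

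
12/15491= 12/15491 = 0.00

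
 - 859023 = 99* ( - 8677 )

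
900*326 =293400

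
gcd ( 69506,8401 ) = 1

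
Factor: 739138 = 2^1*19^1*53^1*367^1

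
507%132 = 111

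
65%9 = 2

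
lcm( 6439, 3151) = 148097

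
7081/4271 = 1 + 2810/4271 =1.66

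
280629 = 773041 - 492412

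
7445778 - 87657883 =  - 80212105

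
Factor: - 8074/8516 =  - 4037/4258 = - 2^( - 1)*11^1*367^1*2129^( - 1 )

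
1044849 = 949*1101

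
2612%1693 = 919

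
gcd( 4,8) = 4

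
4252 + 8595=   12847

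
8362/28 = 4181/14 =298.64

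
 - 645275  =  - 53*12175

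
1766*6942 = 12259572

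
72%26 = 20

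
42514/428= 21257/214 =99.33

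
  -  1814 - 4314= - 6128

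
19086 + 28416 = 47502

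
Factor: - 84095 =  - 5^1  *11^2*139^1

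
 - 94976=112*( - 848)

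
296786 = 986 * 301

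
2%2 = 0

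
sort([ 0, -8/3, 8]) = [  -  8/3, 0,  8] 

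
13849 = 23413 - 9564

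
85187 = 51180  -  - 34007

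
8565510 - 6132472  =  2433038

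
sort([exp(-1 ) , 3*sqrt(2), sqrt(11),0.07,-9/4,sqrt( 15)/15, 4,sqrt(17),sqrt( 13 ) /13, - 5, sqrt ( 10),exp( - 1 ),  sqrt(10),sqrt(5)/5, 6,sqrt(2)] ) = [- 5,  -  9/4, 0.07 , sqrt(15)/15,sqrt( 13)/13 , exp ( - 1), exp( - 1 ), sqrt (5)/5 , sqrt( 2 ),sqrt(10 ),sqrt ( 10),sqrt( 11), 4, sqrt( 17), 3*sqrt(2),6 ] 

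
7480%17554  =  7480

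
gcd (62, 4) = 2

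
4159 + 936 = 5095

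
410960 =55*7472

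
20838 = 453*46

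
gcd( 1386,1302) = 42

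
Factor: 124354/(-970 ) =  - 641/5 = - 5^(-1 )*641^1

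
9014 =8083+931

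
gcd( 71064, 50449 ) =7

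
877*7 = 6139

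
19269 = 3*6423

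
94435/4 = 23608+3/4=23608.75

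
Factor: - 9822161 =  - 9822161^1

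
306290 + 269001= 575291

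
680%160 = 40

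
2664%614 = 208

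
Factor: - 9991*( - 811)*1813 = 7^2*37^1 * 97^1*103^1*811^1 = 14690196913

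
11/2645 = 11/2645 = 0.00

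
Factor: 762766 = 2^1*381383^1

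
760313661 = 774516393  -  14202732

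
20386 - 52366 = - 31980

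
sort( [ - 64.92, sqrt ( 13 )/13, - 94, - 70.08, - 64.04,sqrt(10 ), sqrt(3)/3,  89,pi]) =[ - 94, - 70.08,  -  64.92, - 64.04,sqrt( 13)/13,sqrt( 3 )/3,pi,sqrt( 10),89]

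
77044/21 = 3668  +  16/21= 3668.76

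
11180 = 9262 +1918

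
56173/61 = 56173/61 = 920.87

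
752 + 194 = 946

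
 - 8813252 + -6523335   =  -15336587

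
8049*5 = 40245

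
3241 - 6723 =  -3482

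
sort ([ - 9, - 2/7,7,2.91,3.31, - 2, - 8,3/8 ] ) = [  -  9 , - 8, - 2, -2/7 , 3/8,2.91,3.31,7]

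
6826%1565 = 566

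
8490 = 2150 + 6340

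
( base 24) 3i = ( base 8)132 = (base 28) 36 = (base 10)90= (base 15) 60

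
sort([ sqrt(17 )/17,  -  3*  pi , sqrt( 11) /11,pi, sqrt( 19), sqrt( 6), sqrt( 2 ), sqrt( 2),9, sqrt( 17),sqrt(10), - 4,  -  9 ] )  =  [ - 3*pi,-9, -4,sqrt( 17)/17,sqrt( 11)/11,sqrt( 2), sqrt(2 ),sqrt( 6),pi,sqrt(10), sqrt (17),sqrt(19), 9 ]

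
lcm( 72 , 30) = 360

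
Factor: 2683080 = 2^3*3^2*5^1* 29^1*257^1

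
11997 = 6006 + 5991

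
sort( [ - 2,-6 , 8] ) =[ - 6, - 2, 8]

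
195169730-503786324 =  -308616594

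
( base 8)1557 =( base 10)879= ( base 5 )12004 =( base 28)13B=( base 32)rf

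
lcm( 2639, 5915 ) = 171535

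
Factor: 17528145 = 3^1*5^1*641^1 * 1823^1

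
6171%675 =96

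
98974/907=109 + 111/907 = 109.12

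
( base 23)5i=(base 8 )205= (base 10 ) 133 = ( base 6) 341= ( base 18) 77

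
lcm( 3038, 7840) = 243040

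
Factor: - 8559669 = - 3^1*29^1*98387^1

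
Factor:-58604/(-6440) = 2^(-1)*5^( - 1)*7^1 *13^1 = 91/10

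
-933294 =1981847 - 2915141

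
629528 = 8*78691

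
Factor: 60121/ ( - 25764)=- 2^ (-2 )*3^ ( - 1 )*19^ ( -1 ) * 59^1*113^( - 1 ) * 1019^1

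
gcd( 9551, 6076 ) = 1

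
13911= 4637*3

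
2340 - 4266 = -1926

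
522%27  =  9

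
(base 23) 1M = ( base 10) 45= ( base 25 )1K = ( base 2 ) 101101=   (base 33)1C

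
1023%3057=1023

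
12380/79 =156 + 56/79 = 156.71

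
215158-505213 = - 290055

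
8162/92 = 4081/46 =88.72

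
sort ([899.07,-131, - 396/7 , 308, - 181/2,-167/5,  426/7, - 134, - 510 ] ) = [ - 510, - 134, - 131, - 181/2 , - 396/7, - 167/5, 426/7, 308, 899.07]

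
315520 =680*464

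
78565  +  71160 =149725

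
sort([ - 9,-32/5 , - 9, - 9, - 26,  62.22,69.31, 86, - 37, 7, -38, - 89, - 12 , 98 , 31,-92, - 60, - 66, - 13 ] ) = [- 92, - 89,-66,-60, - 38, - 37, - 26, - 13, - 12, - 9 , - 9, - 9,-32/5, 7 , 31 , 62.22,  69.31, 86, 98 ] 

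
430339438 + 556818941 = 987158379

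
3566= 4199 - 633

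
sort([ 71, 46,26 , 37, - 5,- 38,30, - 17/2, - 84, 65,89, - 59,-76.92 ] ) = [  -  84,-76.92,-59  , - 38, - 17/2,-5,26, 30, 37,  46, 65, 71, 89]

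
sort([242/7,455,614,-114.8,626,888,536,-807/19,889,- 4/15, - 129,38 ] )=[-129, -114.8,-807/19, - 4/15,242/7,38,455,536,614 , 626,888,889]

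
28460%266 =264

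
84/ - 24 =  - 7/2 = - 3.50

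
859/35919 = 859/35919 = 0.02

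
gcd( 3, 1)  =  1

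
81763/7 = 11680 + 3/7 =11680.43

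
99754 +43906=143660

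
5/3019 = 5/3019 = 0.00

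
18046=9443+8603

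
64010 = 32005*2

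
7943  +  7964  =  15907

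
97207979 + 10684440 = 107892419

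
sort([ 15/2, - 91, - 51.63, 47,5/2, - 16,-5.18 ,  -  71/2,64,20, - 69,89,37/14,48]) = [ - 91, - 69,-51.63,  -  71/2, - 16,-5.18,  5/2,37/14,15/2, 20, 47,  48,64,89 ]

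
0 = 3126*0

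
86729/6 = 86729/6 = 14454.83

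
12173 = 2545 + 9628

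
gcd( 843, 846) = 3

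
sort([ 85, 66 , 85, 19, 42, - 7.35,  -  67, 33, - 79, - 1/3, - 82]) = [ - 82, - 79, - 67, - 7.35, - 1/3, 19, 33,42, 66,85 , 85]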